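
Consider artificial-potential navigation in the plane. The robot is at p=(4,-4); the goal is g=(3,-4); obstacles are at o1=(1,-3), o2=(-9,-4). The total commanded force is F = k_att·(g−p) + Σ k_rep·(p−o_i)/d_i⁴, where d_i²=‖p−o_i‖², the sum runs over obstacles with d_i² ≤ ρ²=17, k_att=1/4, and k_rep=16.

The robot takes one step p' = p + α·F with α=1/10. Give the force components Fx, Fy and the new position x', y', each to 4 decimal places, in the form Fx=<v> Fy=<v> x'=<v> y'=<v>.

F_att = 1/4·(g−p) = 1/4·(-1,0) = (-0.2500,0.0000)
o1: d²=10 ≤ ρ²=17; F_rep = 16·(3,-1)/10² = (0.4800,-0.1600)
o2: d²=169 > ρ²=17 → inactive
F = F_att + ΣF_rep = (0.2300,-0.1600)
p' = p + 1/10·F = (4.0230,-4.0160)

Fx=0.2300 Fy=-0.1600 x'=4.0230 y'=-4.0160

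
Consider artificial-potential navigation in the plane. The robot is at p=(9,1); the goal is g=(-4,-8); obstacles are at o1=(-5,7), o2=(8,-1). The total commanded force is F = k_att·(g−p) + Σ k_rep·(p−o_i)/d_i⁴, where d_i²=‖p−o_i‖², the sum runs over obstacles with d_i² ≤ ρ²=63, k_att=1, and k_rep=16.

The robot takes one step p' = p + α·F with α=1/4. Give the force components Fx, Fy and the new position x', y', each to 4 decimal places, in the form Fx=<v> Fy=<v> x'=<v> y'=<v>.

F_att = 1·(g−p) = 1·(-13,-9) = (-13.0000,-9.0000)
o1: d²=232 > ρ²=63 → inactive
o2: d²=5 ≤ ρ²=63; F_rep = 16·(1,2)/5² = (0.6400,1.2800)
F = F_att + ΣF_rep = (-12.3600,-7.7200)
p' = p + 1/4·F = (5.9100,-0.9300)

Fx=-12.3600 Fy=-7.7200 x'=5.9100 y'=-0.9300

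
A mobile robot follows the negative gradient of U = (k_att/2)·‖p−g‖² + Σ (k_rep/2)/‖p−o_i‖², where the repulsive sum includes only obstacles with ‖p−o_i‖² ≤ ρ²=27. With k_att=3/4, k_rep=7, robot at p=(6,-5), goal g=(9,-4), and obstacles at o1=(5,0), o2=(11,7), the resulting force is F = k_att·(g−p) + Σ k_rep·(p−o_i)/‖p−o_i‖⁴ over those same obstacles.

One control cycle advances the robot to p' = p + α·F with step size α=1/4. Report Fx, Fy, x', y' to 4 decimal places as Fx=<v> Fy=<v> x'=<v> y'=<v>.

F_att = 3/4·(g−p) = 3/4·(3,1) = (2.2500,0.7500)
o1: d²=26 ≤ ρ²=27; F_rep = 7·(1,-5)/26² = (0.0104,-0.0518)
o2: d²=169 > ρ²=27 → inactive
F = F_att + ΣF_rep = (2.2604,0.6982)
p' = p + 1/4·F = (6.5651,-4.8254)

Fx=2.2604 Fy=0.6982 x'=6.5651 y'=-4.8254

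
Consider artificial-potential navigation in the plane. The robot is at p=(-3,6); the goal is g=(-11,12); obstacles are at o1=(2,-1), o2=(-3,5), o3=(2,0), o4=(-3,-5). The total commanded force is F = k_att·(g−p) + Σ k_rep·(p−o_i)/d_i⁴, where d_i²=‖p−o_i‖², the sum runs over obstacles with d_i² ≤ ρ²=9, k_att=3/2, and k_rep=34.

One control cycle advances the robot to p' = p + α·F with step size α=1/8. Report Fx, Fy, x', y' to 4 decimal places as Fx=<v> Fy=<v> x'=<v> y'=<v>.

Fx=-12.0000 Fy=43.0000 x'=-4.5000 y'=11.3750

F_att = 3/2·(g−p) = 3/2·(-8,6) = (-12.0000,9.0000)
o1: d²=74 > ρ²=9 → inactive
o2: d²=1 ≤ ρ²=9; F_rep = 34·(0,1)/1² = (0.0000,34.0000)
o3: d²=61 > ρ²=9 → inactive
o4: d²=121 > ρ²=9 → inactive
F = F_att + ΣF_rep = (-12.0000,43.0000)
p' = p + 1/8·F = (-4.5000,11.3750)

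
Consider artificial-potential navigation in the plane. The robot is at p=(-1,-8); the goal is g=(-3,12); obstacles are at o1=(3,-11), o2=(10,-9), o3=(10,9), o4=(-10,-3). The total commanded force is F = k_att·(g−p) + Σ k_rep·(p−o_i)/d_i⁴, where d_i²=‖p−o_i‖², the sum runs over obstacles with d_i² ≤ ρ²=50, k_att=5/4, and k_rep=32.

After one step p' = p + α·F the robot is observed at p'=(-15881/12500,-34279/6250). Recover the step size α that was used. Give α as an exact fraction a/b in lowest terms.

F_att = 5/4·(g−p) = 5/4·(-2,20) = (-2.5000,25.0000)
o1: d²=25 ≤ ρ²=50; F_rep = 32·(-4,3)/25² = (-0.2048,0.1536)
o2: d²=122 > ρ²=50 → inactive
o3: d²=410 > ρ²=50 → inactive
o4: d²=106 > ρ²=50 → inactive
F = F_att + ΣF_rep = (-2.7048,25.1536)
Δp = p'−p = (-0.2705,2.5154); α = Δx/Fx = (-3381/12500) / (-3381/1250) = 1/10
check: Δy/Fy = (15721/6250) / (15721/625) = 1/10 ✓

α = 1/10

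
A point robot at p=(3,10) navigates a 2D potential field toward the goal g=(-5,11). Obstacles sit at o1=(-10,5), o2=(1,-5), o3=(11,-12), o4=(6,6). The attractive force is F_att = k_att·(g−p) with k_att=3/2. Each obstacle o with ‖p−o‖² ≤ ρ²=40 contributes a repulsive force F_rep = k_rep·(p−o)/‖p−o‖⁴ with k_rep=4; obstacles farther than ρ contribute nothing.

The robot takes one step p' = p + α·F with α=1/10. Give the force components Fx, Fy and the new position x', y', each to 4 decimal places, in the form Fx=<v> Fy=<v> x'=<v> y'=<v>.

Fx=-12.0192 Fy=1.5256 x'=1.7981 y'=10.1526

F_att = 3/2·(g−p) = 3/2·(-8,1) = (-12.0000,1.5000)
o1: d²=194 > ρ²=40 → inactive
o2: d²=229 > ρ²=40 → inactive
o3: d²=548 > ρ²=40 → inactive
o4: d²=25 ≤ ρ²=40; F_rep = 4·(-3,4)/25² = (-0.0192,0.0256)
F = F_att + ΣF_rep = (-12.0192,1.5256)
p' = p + 1/10·F = (1.7981,10.1526)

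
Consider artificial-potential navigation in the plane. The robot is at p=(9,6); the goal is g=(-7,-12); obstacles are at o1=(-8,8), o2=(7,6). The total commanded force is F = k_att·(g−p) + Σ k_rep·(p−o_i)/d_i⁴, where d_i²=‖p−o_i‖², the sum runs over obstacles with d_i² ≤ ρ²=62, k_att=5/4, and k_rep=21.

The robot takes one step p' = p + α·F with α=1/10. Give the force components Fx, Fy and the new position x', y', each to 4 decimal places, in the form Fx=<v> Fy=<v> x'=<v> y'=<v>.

F_att = 5/4·(g−p) = 5/4·(-16,-18) = (-20.0000,-22.5000)
o1: d²=293 > ρ²=62 → inactive
o2: d²=4 ≤ ρ²=62; F_rep = 21·(2,0)/4² = (2.6250,0.0000)
F = F_att + ΣF_rep = (-17.3750,-22.5000)
p' = p + 1/10·F = (7.2625,3.7500)

Fx=-17.3750 Fy=-22.5000 x'=7.2625 y'=3.7500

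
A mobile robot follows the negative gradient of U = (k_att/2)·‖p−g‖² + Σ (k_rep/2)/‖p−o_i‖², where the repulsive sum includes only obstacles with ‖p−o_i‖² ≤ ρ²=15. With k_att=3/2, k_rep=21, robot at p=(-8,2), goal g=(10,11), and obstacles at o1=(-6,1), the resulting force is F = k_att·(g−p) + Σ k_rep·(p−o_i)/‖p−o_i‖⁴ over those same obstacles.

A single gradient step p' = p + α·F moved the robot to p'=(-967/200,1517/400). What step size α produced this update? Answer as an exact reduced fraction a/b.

F_att = 3/2·(g−p) = 3/2·(18,9) = (27.0000,13.5000)
o1: d²=5 ≤ ρ²=15; F_rep = 21·(-2,1)/5² = (-1.6800,0.8400)
F = F_att + ΣF_rep = (25.3200,14.3400)
Δp = p'−p = (3.1650,1.7925); α = Δx/Fx = (633/200) / (633/25) = 1/8
check: Δy/Fy = (717/400) / (717/50) = 1/8 ✓

α = 1/8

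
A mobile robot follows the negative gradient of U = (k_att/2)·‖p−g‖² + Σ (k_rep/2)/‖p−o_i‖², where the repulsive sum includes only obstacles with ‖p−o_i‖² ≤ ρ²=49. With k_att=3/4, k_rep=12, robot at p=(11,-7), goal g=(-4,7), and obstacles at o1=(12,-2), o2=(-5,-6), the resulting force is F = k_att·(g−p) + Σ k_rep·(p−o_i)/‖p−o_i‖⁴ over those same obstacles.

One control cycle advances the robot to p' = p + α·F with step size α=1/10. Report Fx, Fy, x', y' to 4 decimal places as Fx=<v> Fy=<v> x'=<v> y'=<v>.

Fx=-11.2678 Fy=10.4112 x'=9.8732 y'=-5.9589

F_att = 3/4·(g−p) = 3/4·(-15,14) = (-11.2500,10.5000)
o1: d²=26 ≤ ρ²=49; F_rep = 12·(-1,-5)/26² = (-0.0178,-0.0888)
o2: d²=257 > ρ²=49 → inactive
F = F_att + ΣF_rep = (-11.2678,10.4112)
p' = p + 1/10·F = (9.8732,-5.9589)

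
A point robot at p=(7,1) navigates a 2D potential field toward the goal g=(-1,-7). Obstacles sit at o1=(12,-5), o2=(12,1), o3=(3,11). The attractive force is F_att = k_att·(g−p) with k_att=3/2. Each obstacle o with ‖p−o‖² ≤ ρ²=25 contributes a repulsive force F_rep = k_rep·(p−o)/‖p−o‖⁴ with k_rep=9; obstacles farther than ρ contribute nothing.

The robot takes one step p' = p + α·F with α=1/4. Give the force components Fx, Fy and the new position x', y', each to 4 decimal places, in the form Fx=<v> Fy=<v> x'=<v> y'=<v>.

F_att = 3/2·(g−p) = 3/2·(-8,-8) = (-12.0000,-12.0000)
o1: d²=61 > ρ²=25 → inactive
o2: d²=25 ≤ ρ²=25; F_rep = 9·(-5,0)/25² = (-0.0720,0.0000)
o3: d²=116 > ρ²=25 → inactive
F = F_att + ΣF_rep = (-12.0720,-12.0000)
p' = p + 1/4·F = (3.9820,-2.0000)

Fx=-12.0720 Fy=-12.0000 x'=3.9820 y'=-2.0000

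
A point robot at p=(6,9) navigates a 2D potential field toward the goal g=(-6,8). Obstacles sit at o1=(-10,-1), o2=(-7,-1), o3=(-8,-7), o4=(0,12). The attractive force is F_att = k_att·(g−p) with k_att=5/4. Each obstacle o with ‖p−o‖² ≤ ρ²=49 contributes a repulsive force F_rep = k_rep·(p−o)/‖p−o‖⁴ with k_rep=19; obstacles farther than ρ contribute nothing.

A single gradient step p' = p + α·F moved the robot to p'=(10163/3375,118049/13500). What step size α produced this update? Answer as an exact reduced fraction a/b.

F_att = 5/4·(g−p) = 5/4·(-12,-1) = (-15.0000,-1.2500)
o1: d²=356 > ρ²=49 → inactive
o2: d²=269 > ρ²=49 → inactive
o3: d²=452 > ρ²=49 → inactive
o4: d²=45 ≤ ρ²=49; F_rep = 19·(6,-3)/45² = (0.0563,-0.0281)
F = F_att + ΣF_rep = (-14.9437,-1.2781)
Δp = p'−p = (-2.9887,-0.2556); α = Δx/Fx = (-10087/3375) / (-10087/675) = 1/5
check: Δy/Fy = (-3451/13500) / (-3451/2700) = 1/5 ✓

α = 1/5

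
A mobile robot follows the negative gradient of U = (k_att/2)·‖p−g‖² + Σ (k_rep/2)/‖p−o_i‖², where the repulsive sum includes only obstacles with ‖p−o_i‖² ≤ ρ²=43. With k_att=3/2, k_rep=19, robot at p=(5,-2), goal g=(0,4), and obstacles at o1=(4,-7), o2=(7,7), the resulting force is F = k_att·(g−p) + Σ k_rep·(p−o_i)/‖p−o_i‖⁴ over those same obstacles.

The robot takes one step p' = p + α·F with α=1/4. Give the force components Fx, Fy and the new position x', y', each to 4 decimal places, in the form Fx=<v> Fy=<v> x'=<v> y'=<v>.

F_att = 3/2·(g−p) = 3/2·(-5,6) = (-7.5000,9.0000)
o1: d²=26 ≤ ρ²=43; F_rep = 19·(1,5)/26² = (0.0281,0.1405)
o2: d²=85 > ρ²=43 → inactive
F = F_att + ΣF_rep = (-7.4719,9.1405)
p' = p + 1/4·F = (3.1320,0.2851)

Fx=-7.4719 Fy=9.1405 x'=3.1320 y'=0.2851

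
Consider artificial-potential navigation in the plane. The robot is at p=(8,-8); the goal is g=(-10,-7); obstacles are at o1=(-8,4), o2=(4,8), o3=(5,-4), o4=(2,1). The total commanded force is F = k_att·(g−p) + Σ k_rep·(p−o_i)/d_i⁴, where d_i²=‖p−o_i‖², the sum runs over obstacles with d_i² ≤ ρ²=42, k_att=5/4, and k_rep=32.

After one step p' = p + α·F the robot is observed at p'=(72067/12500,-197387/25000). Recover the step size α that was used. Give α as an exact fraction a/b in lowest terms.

α = 1/10

F_att = 5/4·(g−p) = 5/4·(-18,1) = (-22.5000,1.2500)
o1: d²=400 > ρ²=42 → inactive
o2: d²=272 > ρ²=42 → inactive
o3: d²=25 ≤ ρ²=42; F_rep = 32·(3,-4)/25² = (0.1536,-0.2048)
o4: d²=117 > ρ²=42 → inactive
F = F_att + ΣF_rep = (-22.3464,1.0452)
Δp = p'−p = (-2.2346,0.1045); α = Δx/Fx = (-27933/12500) / (-27933/1250) = 1/10
check: Δy/Fy = (2613/25000) / (2613/2500) = 1/10 ✓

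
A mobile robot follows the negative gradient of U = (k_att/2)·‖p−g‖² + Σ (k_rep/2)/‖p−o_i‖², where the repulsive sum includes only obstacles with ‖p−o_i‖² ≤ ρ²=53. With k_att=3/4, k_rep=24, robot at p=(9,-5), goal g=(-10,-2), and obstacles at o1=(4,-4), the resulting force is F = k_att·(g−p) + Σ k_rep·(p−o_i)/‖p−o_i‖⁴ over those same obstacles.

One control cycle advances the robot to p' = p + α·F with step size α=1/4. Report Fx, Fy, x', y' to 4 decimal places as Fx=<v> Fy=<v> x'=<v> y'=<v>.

F_att = 3/4·(g−p) = 3/4·(-19,3) = (-14.2500,2.2500)
o1: d²=26 ≤ ρ²=53; F_rep = 24·(5,-1)/26² = (0.1775,-0.0355)
F = F_att + ΣF_rep = (-14.0725,2.2145)
p' = p + 1/4·F = (5.4819,-4.4464)

Fx=-14.0725 Fy=2.2145 x'=5.4819 y'=-4.4464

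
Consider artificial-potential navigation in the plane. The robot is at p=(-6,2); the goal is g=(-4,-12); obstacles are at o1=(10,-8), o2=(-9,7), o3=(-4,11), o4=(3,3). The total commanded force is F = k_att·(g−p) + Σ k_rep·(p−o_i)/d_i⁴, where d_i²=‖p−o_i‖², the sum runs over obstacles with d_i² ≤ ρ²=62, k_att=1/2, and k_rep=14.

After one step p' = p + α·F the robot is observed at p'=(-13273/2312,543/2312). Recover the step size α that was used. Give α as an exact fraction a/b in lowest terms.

F_att = 1/2·(g−p) = 1/2·(2,-14) = (1.0000,-7.0000)
o1: d²=356 > ρ²=62 → inactive
o2: d²=34 ≤ ρ²=62; F_rep = 14·(3,-5)/34² = (0.0363,-0.0606)
o3: d²=85 > ρ²=62 → inactive
o4: d²=82 > ρ²=62 → inactive
F = F_att + ΣF_rep = (1.0363,-7.0606)
Δp = p'−p = (0.2591,-1.7651); α = Δx/Fx = (599/2312) / (599/578) = 1/4
check: Δy/Fy = (-4081/2312) / (-4081/578) = 1/4 ✓

α = 1/4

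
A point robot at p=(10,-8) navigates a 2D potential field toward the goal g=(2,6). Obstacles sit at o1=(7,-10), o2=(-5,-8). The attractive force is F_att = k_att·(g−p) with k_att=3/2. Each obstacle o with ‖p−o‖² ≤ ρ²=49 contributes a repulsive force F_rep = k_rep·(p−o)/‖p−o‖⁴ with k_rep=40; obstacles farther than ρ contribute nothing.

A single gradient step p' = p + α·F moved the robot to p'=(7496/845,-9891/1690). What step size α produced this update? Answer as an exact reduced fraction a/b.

F_att = 3/2·(g−p) = 3/2·(-8,14) = (-12.0000,21.0000)
o1: d²=13 ≤ ρ²=49; F_rep = 40·(3,2)/13² = (0.7101,0.4734)
o2: d²=225 > ρ²=49 → inactive
F = F_att + ΣF_rep = (-11.2899,21.4734)
Δp = p'−p = (-1.1290,2.1473); α = Δx/Fx = (-954/845) / (-1908/169) = 1/10
check: Δy/Fy = (3629/1690) / (3629/169) = 1/10 ✓

α = 1/10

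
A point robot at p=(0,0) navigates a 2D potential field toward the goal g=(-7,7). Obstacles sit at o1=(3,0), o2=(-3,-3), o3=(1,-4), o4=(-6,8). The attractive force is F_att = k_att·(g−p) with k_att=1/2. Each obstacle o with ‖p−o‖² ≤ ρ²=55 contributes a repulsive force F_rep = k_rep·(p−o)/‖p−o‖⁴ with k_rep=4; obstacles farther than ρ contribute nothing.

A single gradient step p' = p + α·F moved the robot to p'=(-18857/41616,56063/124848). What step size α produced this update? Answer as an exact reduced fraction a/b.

F_att = 1/2·(g−p) = 1/2·(-7,7) = (-3.5000,3.5000)
o1: d²=9 ≤ ρ²=55; F_rep = 4·(-3,0)/9² = (-0.1481,0.0000)
o2: d²=18 ≤ ρ²=55; F_rep = 4·(3,3)/18² = (0.0370,0.0370)
o3: d²=17 ≤ ρ²=55; F_rep = 4·(-1,4)/17² = (-0.0138,0.0554)
o4: d²=100 > ρ²=55 → inactive
F = F_att + ΣF_rep = (-3.6250,3.5924)
Δp = p'−p = (-0.4531,0.4491); α = Δx/Fx = (-18857/41616) / (-18857/5202) = 1/8
check: Δy/Fy = (56063/124848) / (56063/15606) = 1/8 ✓

α = 1/8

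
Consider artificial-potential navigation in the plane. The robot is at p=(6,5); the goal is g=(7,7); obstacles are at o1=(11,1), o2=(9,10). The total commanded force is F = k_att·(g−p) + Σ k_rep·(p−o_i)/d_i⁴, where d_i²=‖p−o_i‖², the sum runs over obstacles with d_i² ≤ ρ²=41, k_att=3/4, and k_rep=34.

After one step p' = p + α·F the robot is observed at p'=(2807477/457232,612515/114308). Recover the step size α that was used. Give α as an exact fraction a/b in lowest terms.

α = 1/4

F_att = 3/4·(g−p) = 3/4·(1,2) = (0.7500,1.5000)
o1: d²=41 ≤ ρ²=41; F_rep = 34·(-5,4)/41² = (-0.1011,0.0809)
o2: d²=34 ≤ ρ²=41; F_rep = 34·(-3,-5)/34² = (-0.0882,-0.1471)
F = F_att + ΣF_rep = (0.5606,1.4338)
Δp = p'−p = (0.1402,0.3585); α = Δx/Fx = (64085/457232) / (64085/114308) = 1/4
check: Δy/Fy = (40975/114308) / (40975/28577) = 1/4 ✓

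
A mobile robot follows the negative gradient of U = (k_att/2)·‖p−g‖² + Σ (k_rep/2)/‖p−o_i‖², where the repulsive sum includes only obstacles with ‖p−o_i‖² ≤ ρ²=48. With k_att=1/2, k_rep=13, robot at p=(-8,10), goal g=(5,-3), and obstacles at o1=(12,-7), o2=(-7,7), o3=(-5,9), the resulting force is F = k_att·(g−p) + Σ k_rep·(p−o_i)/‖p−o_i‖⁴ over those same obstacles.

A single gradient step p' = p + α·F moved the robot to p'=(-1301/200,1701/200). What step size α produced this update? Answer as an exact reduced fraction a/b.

F_att = 1/2·(g−p) = 1/2·(13,-13) = (6.5000,-6.5000)
o1: d²=689 > ρ²=48 → inactive
o2: d²=10 ≤ ρ²=48; F_rep = 13·(-1,3)/10² = (-0.1300,0.3900)
o3: d²=10 ≤ ρ²=48; F_rep = 13·(-3,1)/10² = (-0.3900,0.1300)
F = F_att + ΣF_rep = (5.9800,-5.9800)
Δp = p'−p = (1.4950,-1.4950); α = Δx/Fx = (299/200) / (299/50) = 1/4
check: Δy/Fy = (-299/200) / (-299/50) = 1/4 ✓

α = 1/4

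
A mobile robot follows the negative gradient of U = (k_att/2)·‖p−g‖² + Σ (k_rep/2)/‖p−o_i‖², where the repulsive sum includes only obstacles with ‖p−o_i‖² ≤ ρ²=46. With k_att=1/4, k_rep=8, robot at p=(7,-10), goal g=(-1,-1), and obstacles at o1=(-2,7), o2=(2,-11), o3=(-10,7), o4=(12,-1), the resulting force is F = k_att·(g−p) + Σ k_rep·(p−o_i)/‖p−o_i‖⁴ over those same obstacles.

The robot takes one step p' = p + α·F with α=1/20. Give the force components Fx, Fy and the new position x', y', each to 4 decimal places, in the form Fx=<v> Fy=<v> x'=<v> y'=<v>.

Fx=-1.9408 Fy=2.2618 x'=6.9030 y'=-9.8869

F_att = 1/4·(g−p) = 1/4·(-8,9) = (-2.0000,2.2500)
o1: d²=370 > ρ²=46 → inactive
o2: d²=26 ≤ ρ²=46; F_rep = 8·(5,1)/26² = (0.0592,0.0118)
o3: d²=578 > ρ²=46 → inactive
o4: d²=106 > ρ²=46 → inactive
F = F_att + ΣF_rep = (-1.9408,2.2618)
p' = p + 1/20·F = (6.9030,-9.8869)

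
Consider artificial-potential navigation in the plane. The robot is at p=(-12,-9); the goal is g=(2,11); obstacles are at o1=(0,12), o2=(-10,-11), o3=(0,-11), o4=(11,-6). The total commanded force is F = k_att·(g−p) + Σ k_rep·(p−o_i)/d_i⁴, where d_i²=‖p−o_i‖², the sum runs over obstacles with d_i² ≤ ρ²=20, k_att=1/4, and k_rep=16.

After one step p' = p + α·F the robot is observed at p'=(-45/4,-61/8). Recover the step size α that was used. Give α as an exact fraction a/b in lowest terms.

α = 1/4

F_att = 1/4·(g−p) = 1/4·(14,20) = (3.5000,5.0000)
o1: d²=585 > ρ²=20 → inactive
o2: d²=8 ≤ ρ²=20; F_rep = 16·(-2,2)/8² = (-0.5000,0.5000)
o3: d²=148 > ρ²=20 → inactive
o4: d²=538 > ρ²=20 → inactive
F = F_att + ΣF_rep = (3.0000,5.5000)
Δp = p'−p = (0.7500,1.3750); α = Δx/Fx = (3/4) / (3) = 1/4
check: Δy/Fy = (11/8) / (11/2) = 1/4 ✓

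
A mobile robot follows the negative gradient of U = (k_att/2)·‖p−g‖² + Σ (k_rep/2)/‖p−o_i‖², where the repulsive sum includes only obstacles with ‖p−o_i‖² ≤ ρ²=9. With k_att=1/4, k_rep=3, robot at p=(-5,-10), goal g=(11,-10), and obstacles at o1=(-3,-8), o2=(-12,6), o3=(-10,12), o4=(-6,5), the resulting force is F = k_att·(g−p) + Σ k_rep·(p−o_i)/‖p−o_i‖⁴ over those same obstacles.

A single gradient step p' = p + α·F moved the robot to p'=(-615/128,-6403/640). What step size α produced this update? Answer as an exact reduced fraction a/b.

α = 1/20

F_att = 1/4·(g−p) = 1/4·(16,0) = (4.0000,0.0000)
o1: d²=8 ≤ ρ²=9; F_rep = 3·(-2,-2)/8² = (-0.0938,-0.0938)
o2: d²=305 > ρ²=9 → inactive
o3: d²=509 > ρ²=9 → inactive
o4: d²=226 > ρ²=9 → inactive
F = F_att + ΣF_rep = (3.9062,-0.0938)
Δp = p'−p = (0.1953,-0.0047); α = Δx/Fx = (25/128) / (125/32) = 1/20
check: Δy/Fy = (-3/640) / (-3/32) = 1/20 ✓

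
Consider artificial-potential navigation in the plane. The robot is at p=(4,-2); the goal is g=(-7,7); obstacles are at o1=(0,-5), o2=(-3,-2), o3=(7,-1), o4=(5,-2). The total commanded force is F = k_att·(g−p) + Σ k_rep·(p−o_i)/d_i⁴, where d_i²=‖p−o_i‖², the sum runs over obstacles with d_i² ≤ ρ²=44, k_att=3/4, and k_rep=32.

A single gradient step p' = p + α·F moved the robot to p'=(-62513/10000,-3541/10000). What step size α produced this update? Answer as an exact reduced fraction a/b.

α = 1/4

F_att = 3/4·(g−p) = 3/4·(-11,9) = (-8.2500,6.7500)
o1: d²=25 ≤ ρ²=44; F_rep = 32·(4,3)/25² = (0.2048,0.1536)
o2: d²=49 > ρ²=44 → inactive
o3: d²=10 ≤ ρ²=44; F_rep = 32·(-3,-1)/10² = (-0.9600,-0.3200)
o4: d²=1 ≤ ρ²=44; F_rep = 32·(-1,0)/1² = (-32.0000,0.0000)
F = F_att + ΣF_rep = (-41.0052,6.5836)
Δp = p'−p = (-10.2513,1.6459); α = Δx/Fx = (-102513/10000) / (-102513/2500) = 1/4
check: Δy/Fy = (16459/10000) / (16459/2500) = 1/4 ✓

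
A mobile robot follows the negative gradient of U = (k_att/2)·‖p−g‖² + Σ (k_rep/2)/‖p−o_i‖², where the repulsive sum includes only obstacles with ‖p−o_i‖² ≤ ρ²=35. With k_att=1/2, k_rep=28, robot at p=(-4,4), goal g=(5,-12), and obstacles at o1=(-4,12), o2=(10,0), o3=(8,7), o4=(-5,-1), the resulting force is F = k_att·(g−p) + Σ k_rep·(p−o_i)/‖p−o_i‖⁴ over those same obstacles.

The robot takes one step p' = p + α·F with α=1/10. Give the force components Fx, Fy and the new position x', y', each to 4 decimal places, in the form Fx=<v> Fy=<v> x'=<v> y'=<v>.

Fx=4.5414 Fy=-7.7929 x'=-3.5459 y'=3.2207

F_att = 1/2·(g−p) = 1/2·(9,-16) = (4.5000,-8.0000)
o1: d²=64 > ρ²=35 → inactive
o2: d²=212 > ρ²=35 → inactive
o3: d²=153 > ρ²=35 → inactive
o4: d²=26 ≤ ρ²=35; F_rep = 28·(1,5)/26² = (0.0414,0.2071)
F = F_att + ΣF_rep = (4.5414,-7.7929)
p' = p + 1/10·F = (-3.5459,3.2207)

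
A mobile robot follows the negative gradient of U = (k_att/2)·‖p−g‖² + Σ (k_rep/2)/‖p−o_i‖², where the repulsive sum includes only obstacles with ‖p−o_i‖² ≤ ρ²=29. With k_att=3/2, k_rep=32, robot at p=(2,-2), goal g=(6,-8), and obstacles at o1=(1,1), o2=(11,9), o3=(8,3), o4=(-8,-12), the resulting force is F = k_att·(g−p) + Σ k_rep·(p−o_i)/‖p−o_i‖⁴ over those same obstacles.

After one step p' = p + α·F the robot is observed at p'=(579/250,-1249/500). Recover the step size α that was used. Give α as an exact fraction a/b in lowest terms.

α = 1/20

F_att = 3/2·(g−p) = 3/2·(4,-6) = (6.0000,-9.0000)
o1: d²=10 ≤ ρ²=29; F_rep = 32·(1,-3)/10² = (0.3200,-0.9600)
o2: d²=202 > ρ²=29 → inactive
o3: d²=61 > ρ²=29 → inactive
o4: d²=200 > ρ²=29 → inactive
F = F_att + ΣF_rep = (6.3200,-9.9600)
Δp = p'−p = (0.3160,-0.4980); α = Δx/Fx = (79/250) / (158/25) = 1/20
check: Δy/Fy = (-249/500) / (-249/25) = 1/20 ✓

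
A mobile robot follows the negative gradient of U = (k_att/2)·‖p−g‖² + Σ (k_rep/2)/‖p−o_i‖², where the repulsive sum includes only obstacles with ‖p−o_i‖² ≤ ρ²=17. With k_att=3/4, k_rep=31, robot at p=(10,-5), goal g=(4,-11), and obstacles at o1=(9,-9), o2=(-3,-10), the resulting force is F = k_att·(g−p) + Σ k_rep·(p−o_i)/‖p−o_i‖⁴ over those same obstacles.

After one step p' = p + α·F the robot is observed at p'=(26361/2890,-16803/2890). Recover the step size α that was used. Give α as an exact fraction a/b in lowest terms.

F_att = 3/4·(g−p) = 3/4·(-6,-6) = (-4.5000,-4.5000)
o1: d²=17 ≤ ρ²=17; F_rep = 31·(1,4)/17² = (0.1073,0.4291)
o2: d²=194 > ρ²=17 → inactive
F = F_att + ΣF_rep = (-4.3927,-4.0709)
Δp = p'−p = (-0.8785,-0.8142); α = Δx/Fx = (-2539/2890) / (-2539/578) = 1/5
check: Δy/Fy = (-2353/2890) / (-2353/578) = 1/5 ✓

α = 1/5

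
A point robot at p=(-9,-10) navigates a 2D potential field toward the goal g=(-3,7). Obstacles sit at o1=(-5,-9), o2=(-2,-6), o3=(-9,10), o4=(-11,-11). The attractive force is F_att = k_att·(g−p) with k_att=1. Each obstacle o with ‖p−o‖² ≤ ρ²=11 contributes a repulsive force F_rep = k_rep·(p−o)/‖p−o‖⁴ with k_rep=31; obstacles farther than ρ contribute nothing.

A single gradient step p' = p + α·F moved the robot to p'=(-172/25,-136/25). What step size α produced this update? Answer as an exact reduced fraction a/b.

F_att = 1·(g−p) = 1·(6,17) = (6.0000,17.0000)
o1: d²=17 > ρ²=11 → inactive
o2: d²=65 > ρ²=11 → inactive
o3: d²=400 > ρ²=11 → inactive
o4: d²=5 ≤ ρ²=11; F_rep = 31·(2,1)/5² = (2.4800,1.2400)
F = F_att + ΣF_rep = (8.4800,18.2400)
Δp = p'−p = (2.1200,4.5600); α = Δx/Fx = (53/25) / (212/25) = 1/4
check: Δy/Fy = (114/25) / (456/25) = 1/4 ✓

α = 1/4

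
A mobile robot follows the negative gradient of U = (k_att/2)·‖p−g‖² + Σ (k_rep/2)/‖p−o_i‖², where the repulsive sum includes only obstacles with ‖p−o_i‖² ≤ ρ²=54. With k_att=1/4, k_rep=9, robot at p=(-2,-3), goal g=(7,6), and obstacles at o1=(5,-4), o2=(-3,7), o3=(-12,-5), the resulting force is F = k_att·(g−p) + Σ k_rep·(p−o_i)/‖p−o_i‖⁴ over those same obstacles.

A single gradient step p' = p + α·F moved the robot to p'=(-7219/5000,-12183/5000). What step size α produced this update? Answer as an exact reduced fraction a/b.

F_att = 1/4·(g−p) = 1/4·(9,9) = (2.2500,2.2500)
o1: d²=50 ≤ ρ²=54; F_rep = 9·(-7,1)/50² = (-0.0252,0.0036)
o2: d²=101 > ρ²=54 → inactive
o3: d²=104 > ρ²=54 → inactive
F = F_att + ΣF_rep = (2.2248,2.2536)
Δp = p'−p = (0.5562,0.5634); α = Δx/Fx = (2781/5000) / (2781/1250) = 1/4
check: Δy/Fy = (2817/5000) / (2817/1250) = 1/4 ✓

α = 1/4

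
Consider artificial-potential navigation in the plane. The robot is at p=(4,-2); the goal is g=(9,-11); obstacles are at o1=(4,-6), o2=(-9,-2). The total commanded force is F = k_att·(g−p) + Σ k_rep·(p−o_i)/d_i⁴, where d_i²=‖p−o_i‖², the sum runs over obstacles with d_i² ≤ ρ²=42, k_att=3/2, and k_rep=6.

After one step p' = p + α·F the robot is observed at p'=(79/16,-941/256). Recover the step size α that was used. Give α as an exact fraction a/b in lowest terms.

α = 1/8

F_att = 3/2·(g−p) = 3/2·(5,-9) = (7.5000,-13.5000)
o1: d²=16 ≤ ρ²=42; F_rep = 6·(0,4)/16² = (0.0000,0.0938)
o2: d²=169 > ρ²=42 → inactive
F = F_att + ΣF_rep = (7.5000,-13.4062)
Δp = p'−p = (0.9375,-1.6758); α = Δx/Fx = (15/16) / (15/2) = 1/8
check: Δy/Fy = (-429/256) / (-429/32) = 1/8 ✓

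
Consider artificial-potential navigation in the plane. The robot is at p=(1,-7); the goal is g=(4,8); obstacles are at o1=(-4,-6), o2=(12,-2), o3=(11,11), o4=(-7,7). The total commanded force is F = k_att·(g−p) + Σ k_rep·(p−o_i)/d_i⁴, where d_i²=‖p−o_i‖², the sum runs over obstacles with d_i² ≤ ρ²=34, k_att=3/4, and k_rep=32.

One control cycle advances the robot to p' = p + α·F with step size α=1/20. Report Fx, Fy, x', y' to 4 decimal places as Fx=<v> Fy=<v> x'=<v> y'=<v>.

Fx=2.4867 Fy=11.2027 x'=1.1243 y'=-6.4399

F_att = 3/4·(g−p) = 3/4·(3,15) = (2.2500,11.2500)
o1: d²=26 ≤ ρ²=34; F_rep = 32·(5,-1)/26² = (0.2367,-0.0473)
o2: d²=146 > ρ²=34 → inactive
o3: d²=424 > ρ²=34 → inactive
o4: d²=260 > ρ²=34 → inactive
F = F_att + ΣF_rep = (2.4867,11.2027)
p' = p + 1/20·F = (1.1243,-6.4399)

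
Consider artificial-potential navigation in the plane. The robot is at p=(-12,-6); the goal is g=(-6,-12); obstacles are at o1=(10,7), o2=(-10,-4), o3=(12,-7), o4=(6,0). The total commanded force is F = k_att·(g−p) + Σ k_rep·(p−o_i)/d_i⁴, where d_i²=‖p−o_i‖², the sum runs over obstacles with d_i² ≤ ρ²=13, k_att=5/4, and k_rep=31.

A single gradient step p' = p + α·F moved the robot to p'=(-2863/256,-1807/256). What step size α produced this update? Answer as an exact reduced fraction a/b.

α = 1/8

F_att = 5/4·(g−p) = 5/4·(6,-6) = (7.5000,-7.5000)
o1: d²=653 > ρ²=13 → inactive
o2: d²=8 ≤ ρ²=13; F_rep = 31·(-2,-2)/8² = (-0.9688,-0.9688)
o3: d²=577 > ρ²=13 → inactive
o4: d²=360 > ρ²=13 → inactive
F = F_att + ΣF_rep = (6.5312,-8.4688)
Δp = p'−p = (0.8164,-1.0586); α = Δx/Fx = (209/256) / (209/32) = 1/8
check: Δy/Fy = (-271/256) / (-271/32) = 1/8 ✓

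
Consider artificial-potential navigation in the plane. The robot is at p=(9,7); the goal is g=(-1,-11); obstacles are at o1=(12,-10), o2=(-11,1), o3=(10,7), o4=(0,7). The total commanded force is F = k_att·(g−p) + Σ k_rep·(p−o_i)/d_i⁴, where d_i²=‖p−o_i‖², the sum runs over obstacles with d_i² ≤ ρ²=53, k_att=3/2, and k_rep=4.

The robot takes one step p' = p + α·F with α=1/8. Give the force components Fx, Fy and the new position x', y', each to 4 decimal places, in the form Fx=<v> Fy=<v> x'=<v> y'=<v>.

F_att = 3/2·(g−p) = 3/2·(-10,-18) = (-15.0000,-27.0000)
o1: d²=298 > ρ²=53 → inactive
o2: d²=436 > ρ²=53 → inactive
o3: d²=1 ≤ ρ²=53; F_rep = 4·(-1,0)/1² = (-4.0000,0.0000)
o4: d²=81 > ρ²=53 → inactive
F = F_att + ΣF_rep = (-19.0000,-27.0000)
p' = p + 1/8·F = (6.6250,3.6250)

Fx=-19.0000 Fy=-27.0000 x'=6.6250 y'=3.6250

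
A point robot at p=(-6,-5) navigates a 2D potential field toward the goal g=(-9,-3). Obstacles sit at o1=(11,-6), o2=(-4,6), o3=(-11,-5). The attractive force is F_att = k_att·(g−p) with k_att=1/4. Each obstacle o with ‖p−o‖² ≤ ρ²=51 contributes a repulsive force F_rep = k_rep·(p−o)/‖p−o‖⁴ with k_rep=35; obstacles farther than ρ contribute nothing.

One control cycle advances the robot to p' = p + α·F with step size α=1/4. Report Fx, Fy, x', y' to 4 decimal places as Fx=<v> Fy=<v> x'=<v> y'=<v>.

F_att = 1/4·(g−p) = 1/4·(-3,2) = (-0.7500,0.5000)
o1: d²=290 > ρ²=51 → inactive
o2: d²=125 > ρ²=51 → inactive
o3: d²=25 ≤ ρ²=51; F_rep = 35·(5,0)/25² = (0.2800,0.0000)
F = F_att + ΣF_rep = (-0.4700,0.5000)
p' = p + 1/4·F = (-6.1175,-4.8750)

Fx=-0.4700 Fy=0.5000 x'=-6.1175 y'=-4.8750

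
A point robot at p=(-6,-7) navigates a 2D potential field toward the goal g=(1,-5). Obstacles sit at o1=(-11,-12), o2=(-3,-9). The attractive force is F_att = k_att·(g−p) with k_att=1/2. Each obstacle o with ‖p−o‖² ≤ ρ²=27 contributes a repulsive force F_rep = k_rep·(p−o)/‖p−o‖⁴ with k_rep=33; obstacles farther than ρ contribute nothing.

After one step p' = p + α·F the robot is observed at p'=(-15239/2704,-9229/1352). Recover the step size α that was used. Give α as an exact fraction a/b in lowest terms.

α = 1/8

F_att = 1/2·(g−p) = 1/2·(7,2) = (3.5000,1.0000)
o1: d²=50 > ρ²=27 → inactive
o2: d²=13 ≤ ρ²=27; F_rep = 33·(-3,2)/13² = (-0.5858,0.3905)
F = F_att + ΣF_rep = (2.9142,1.3905)
Δp = p'−p = (0.3643,0.1738); α = Δx/Fx = (985/2704) / (985/338) = 1/8
check: Δy/Fy = (235/1352) / (235/169) = 1/8 ✓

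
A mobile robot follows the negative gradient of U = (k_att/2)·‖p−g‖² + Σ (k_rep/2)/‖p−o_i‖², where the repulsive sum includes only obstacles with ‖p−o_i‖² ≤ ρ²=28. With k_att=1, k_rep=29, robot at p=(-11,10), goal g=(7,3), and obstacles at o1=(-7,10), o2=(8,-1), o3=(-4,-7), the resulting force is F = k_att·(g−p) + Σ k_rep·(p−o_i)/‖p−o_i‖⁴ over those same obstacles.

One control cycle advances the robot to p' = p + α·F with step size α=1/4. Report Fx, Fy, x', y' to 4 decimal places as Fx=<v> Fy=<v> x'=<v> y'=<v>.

F_att = 1·(g−p) = 1·(18,-7) = (18.0000,-7.0000)
o1: d²=16 ≤ ρ²=28; F_rep = 29·(-4,0)/16² = (-0.4531,0.0000)
o2: d²=482 > ρ²=28 → inactive
o3: d²=338 > ρ²=28 → inactive
F = F_att + ΣF_rep = (17.5469,-7.0000)
p' = p + 1/4·F = (-6.6133,8.2500)

Fx=17.5469 Fy=-7.0000 x'=-6.6133 y'=8.2500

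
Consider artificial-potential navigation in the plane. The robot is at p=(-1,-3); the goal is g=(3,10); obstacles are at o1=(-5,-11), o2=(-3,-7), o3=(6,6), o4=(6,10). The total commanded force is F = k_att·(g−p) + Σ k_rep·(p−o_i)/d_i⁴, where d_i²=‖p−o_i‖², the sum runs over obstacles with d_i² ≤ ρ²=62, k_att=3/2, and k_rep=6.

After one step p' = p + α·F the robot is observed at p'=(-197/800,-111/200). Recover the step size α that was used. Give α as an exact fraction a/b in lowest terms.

α = 1/8

F_att = 3/2·(g−p) = 3/2·(4,13) = (6.0000,19.5000)
o1: d²=80 > ρ²=62 → inactive
o2: d²=20 ≤ ρ²=62; F_rep = 6·(2,4)/20² = (0.0300,0.0600)
o3: d²=130 > ρ²=62 → inactive
o4: d²=218 > ρ²=62 → inactive
F = F_att + ΣF_rep = (6.0300,19.5600)
Δp = p'−p = (0.7538,2.4450); α = Δx/Fx = (603/800) / (603/100) = 1/8
check: Δy/Fy = (489/200) / (489/25) = 1/8 ✓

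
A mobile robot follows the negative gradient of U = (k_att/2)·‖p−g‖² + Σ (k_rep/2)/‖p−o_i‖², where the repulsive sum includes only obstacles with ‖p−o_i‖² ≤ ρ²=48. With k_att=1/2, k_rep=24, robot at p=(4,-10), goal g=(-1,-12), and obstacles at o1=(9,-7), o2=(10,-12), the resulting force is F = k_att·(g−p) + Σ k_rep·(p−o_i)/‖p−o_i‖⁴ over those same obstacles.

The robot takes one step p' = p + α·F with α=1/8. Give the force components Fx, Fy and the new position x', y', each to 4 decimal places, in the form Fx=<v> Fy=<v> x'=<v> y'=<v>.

Fx=-2.6938 Fy=-1.0323 x'=3.6633 y'=-10.1290

F_att = 1/2·(g−p) = 1/2·(-5,-2) = (-2.5000,-1.0000)
o1: d²=34 ≤ ρ²=48; F_rep = 24·(-5,-3)/34² = (-0.1038,-0.0623)
o2: d²=40 ≤ ρ²=48; F_rep = 24·(-6,2)/40² = (-0.0900,0.0300)
F = F_att + ΣF_rep = (-2.6938,-1.0323)
p' = p + 1/8·F = (3.6633,-10.1290)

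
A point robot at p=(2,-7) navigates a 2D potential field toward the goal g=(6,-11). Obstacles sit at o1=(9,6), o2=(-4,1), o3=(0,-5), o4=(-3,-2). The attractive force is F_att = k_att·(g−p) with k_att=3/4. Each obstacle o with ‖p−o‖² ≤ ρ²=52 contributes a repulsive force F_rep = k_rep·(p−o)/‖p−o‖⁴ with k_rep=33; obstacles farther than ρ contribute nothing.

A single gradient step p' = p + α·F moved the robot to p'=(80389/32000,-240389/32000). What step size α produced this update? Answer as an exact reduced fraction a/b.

F_att = 3/4·(g−p) = 3/4·(4,-4) = (3.0000,-3.0000)
o1: d²=218 > ρ²=52 → inactive
o2: d²=100 > ρ²=52 → inactive
o3: d²=8 ≤ ρ²=52; F_rep = 33·(2,-2)/8² = (1.0312,-1.0312)
o4: d²=50 ≤ ρ²=52; F_rep = 33·(5,-5)/50² = (0.0660,-0.0660)
F = F_att + ΣF_rep = (4.0972,-4.0972)
Δp = p'−p = (0.5122,-0.5122); α = Δx/Fx = (16389/32000) / (16389/4000) = 1/8
check: Δy/Fy = (-16389/32000) / (-16389/4000) = 1/8 ✓

α = 1/8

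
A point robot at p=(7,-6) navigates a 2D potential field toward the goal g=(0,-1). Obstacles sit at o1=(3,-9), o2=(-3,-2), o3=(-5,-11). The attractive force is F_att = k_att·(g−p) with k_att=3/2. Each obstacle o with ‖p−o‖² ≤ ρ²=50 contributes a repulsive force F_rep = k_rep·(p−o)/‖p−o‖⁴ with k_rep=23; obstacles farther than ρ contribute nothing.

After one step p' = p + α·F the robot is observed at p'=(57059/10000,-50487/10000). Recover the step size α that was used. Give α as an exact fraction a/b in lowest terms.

F_att = 3/2·(g−p) = 3/2·(-7,5) = (-10.5000,7.5000)
o1: d²=25 ≤ ρ²=50; F_rep = 23·(4,3)/25² = (0.1472,0.1104)
o2: d²=116 > ρ²=50 → inactive
o3: d²=169 > ρ²=50 → inactive
F = F_att + ΣF_rep = (-10.3528,7.6104)
Δp = p'−p = (-1.2941,0.9513); α = Δx/Fx = (-12941/10000) / (-12941/1250) = 1/8
check: Δy/Fy = (9513/10000) / (9513/1250) = 1/8 ✓

α = 1/8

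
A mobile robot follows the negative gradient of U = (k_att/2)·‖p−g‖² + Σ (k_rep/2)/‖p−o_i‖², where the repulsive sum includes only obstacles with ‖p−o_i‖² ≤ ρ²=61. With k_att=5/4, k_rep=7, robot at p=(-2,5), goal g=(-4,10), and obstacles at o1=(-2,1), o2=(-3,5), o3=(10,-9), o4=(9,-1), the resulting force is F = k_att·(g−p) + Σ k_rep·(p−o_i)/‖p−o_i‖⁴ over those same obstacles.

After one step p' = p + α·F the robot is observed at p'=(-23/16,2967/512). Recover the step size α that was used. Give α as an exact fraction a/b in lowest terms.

α = 1/8

F_att = 5/4·(g−p) = 5/4·(-2,5) = (-2.5000,6.2500)
o1: d²=16 ≤ ρ²=61; F_rep = 7·(0,4)/16² = (0.0000,0.1094)
o2: d²=1 ≤ ρ²=61; F_rep = 7·(1,0)/1² = (7.0000,0.0000)
o3: d²=340 > ρ²=61 → inactive
o4: d²=157 > ρ²=61 → inactive
F = F_att + ΣF_rep = (4.5000,6.3594)
Δp = p'−p = (0.5625,0.7949); α = Δx/Fx = (9/16) / (9/2) = 1/8
check: Δy/Fy = (407/512) / (407/64) = 1/8 ✓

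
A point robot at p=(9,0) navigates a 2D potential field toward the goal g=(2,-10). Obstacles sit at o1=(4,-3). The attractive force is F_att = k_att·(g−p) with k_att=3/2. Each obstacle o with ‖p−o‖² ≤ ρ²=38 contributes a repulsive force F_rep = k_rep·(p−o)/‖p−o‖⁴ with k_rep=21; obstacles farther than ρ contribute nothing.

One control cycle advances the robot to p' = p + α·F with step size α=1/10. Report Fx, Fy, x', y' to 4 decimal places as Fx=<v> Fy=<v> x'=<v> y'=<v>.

Fx=-10.4092 Fy=-14.9455 x'=7.9591 y'=-1.4946

F_att = 3/2·(g−p) = 3/2·(-7,-10) = (-10.5000,-15.0000)
o1: d²=34 ≤ ρ²=38; F_rep = 21·(5,3)/34² = (0.0908,0.0545)
F = F_att + ΣF_rep = (-10.4092,-14.9455)
p' = p + 1/10·F = (7.9591,-1.4946)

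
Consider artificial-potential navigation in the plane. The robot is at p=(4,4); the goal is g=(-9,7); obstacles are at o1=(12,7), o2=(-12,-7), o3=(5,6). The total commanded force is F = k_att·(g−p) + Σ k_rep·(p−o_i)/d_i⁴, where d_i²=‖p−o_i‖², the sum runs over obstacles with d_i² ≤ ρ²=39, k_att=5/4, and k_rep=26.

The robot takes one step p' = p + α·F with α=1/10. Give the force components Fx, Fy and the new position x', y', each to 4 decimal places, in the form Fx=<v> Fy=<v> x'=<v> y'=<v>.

F_att = 5/4·(g−p) = 5/4·(-13,3) = (-16.2500,3.7500)
o1: d²=73 > ρ²=39 → inactive
o2: d²=377 > ρ²=39 → inactive
o3: d²=5 ≤ ρ²=39; F_rep = 26·(-1,-2)/5² = (-1.0400,-2.0800)
F = F_att + ΣF_rep = (-17.2900,1.6700)
p' = p + 1/10·F = (2.2710,4.1670)

Fx=-17.2900 Fy=1.6700 x'=2.2710 y'=4.1670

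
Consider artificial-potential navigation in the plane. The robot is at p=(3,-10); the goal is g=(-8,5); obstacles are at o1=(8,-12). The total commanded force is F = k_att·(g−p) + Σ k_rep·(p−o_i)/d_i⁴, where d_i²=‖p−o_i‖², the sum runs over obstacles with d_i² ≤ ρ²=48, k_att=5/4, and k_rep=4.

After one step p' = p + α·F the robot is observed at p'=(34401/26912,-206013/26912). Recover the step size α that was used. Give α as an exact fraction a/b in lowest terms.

F_att = 5/4·(g−p) = 5/4·(-11,15) = (-13.7500,18.7500)
o1: d²=29 ≤ ρ²=48; F_rep = 4·(-5,2)/29² = (-0.0238,0.0095)
F = F_att + ΣF_rep = (-13.7738,18.7595)
Δp = p'−p = (-1.7217,2.3449); α = Δx/Fx = (-46335/26912) / (-46335/3364) = 1/8
check: Δy/Fy = (63107/26912) / (63107/3364) = 1/8 ✓

α = 1/8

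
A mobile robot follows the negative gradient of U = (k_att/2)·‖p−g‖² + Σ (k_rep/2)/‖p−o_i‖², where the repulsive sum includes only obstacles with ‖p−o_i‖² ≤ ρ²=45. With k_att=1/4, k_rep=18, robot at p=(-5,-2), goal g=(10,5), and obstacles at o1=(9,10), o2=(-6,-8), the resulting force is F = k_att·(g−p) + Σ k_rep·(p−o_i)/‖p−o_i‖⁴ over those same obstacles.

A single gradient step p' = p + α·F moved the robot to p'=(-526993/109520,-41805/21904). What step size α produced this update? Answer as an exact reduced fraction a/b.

α = 1/20

F_att = 1/4·(g−p) = 1/4·(15,7) = (3.7500,1.7500)
o1: d²=340 > ρ²=45 → inactive
o2: d²=37 ≤ ρ²=45; F_rep = 18·(1,6)/37² = (0.0131,0.0789)
F = F_att + ΣF_rep = (3.7631,1.8289)
Δp = p'−p = (0.1882,0.0914); α = Δx/Fx = (20607/109520) / (20607/5476) = 1/20
check: Δy/Fy = (2003/21904) / (10015/5476) = 1/20 ✓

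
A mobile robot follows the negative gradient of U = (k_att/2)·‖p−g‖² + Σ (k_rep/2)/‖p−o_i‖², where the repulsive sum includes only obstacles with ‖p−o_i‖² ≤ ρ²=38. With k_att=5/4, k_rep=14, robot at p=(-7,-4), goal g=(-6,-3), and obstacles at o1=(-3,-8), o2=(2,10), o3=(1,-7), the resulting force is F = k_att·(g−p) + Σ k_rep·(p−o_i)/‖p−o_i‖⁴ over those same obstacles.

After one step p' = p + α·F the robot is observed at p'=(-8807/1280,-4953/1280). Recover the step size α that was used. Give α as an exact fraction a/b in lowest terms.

α = 1/10

F_att = 5/4·(g−p) = 5/4·(1,1) = (1.2500,1.2500)
o1: d²=32 ≤ ρ²=38; F_rep = 14·(-4,4)/32² = (-0.0547,0.0547)
o2: d²=277 > ρ²=38 → inactive
o3: d²=73 > ρ²=38 → inactive
F = F_att + ΣF_rep = (1.1953,1.3047)
Δp = p'−p = (0.1195,0.1305); α = Δx/Fx = (153/1280) / (153/128) = 1/10
check: Δy/Fy = (167/1280) / (167/128) = 1/10 ✓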